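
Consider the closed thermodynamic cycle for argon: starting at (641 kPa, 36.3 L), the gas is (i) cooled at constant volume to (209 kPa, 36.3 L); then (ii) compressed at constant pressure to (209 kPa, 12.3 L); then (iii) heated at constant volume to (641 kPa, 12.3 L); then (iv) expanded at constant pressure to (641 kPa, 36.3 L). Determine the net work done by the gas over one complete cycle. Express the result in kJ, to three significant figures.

Constant-volume legs do no work.
W(ii) = (209)(12.3 − 36.3) = -5016 J; W(iv) = (641)(36.3 − 12.3) = 15384 J.
W_net = -5016 + 15384 = 10368 J (the clockwise enclosed area).

W_net ≈ 10.4 kJ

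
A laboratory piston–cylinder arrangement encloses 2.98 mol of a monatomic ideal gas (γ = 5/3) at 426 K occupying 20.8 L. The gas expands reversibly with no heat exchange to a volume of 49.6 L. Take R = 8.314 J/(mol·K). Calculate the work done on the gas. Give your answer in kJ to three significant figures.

Adiabatic: TV^(γ−1) = const with γ = 5/3.
T₂ = T₁ (V₁/V₂)^(γ−1) = 426 × (20.8/49.6)^0.667 = 426 × 0.5603 = 238.7 K.
W_by = nCᵥ(T₁ − T₂) = (2.98)(12.47)(426 − 238.7) = 6962 J.
Work on gas = −W_by = -6962 J.

W ≈ -6.96 kJ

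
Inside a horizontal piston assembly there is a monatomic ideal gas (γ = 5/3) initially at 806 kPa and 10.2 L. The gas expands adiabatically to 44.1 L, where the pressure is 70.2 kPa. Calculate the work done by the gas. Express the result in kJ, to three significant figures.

Adiabatic: W = (P₁V₁ − P₂V₂)/(γ − 1) with γ = 5/3.
P₁V₁ = 8221 J, P₂V₂ = 3096 J.
W = (8221 − 3096) / 0.6667 = 7688 J.

W ≈ 7.69 kJ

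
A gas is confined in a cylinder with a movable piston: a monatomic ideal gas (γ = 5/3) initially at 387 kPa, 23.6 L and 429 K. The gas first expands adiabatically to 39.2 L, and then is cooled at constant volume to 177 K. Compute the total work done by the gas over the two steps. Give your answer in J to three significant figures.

W_total ≈ 3930 J

Step 1 (adiabatic): W = (P₁V₁ − P₂V₂)/(γ−1) = (9133 − 6512)/0.667 = 3932 J.
Step 2 (isochoric): W = 0 (constant volume).
W_total = 3932 + 0 = 3932 J.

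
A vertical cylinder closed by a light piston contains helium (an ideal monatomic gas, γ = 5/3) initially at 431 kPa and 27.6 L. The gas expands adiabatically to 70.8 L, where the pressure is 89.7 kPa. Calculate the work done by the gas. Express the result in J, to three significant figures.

W ≈ 8320 J

Adiabatic: W = (P₁V₁ − P₂V₂)/(γ − 1) with γ = 5/3.
P₁V₁ = 11896 J, P₂V₂ = 6351 J.
W = (11896 − 6351) / 0.6667 = 8317 J.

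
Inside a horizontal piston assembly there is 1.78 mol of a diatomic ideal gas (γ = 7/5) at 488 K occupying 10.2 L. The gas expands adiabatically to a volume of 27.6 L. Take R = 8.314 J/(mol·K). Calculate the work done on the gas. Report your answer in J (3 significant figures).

Adiabatic: TV^(γ−1) = const with γ = 7/5.
T₂ = T₁ (V₁/V₂)^(γ−1) = 488 × (10.2/27.6)^0.4 = 488 × 0.6715 = 327.7 K.
W_by = nCᵥ(T₁ − T₂) = (1.78)(20.79)(488 − 327.7) = 5930 J.
Work on gas = −W_by = -5930 J.

W ≈ -5930 J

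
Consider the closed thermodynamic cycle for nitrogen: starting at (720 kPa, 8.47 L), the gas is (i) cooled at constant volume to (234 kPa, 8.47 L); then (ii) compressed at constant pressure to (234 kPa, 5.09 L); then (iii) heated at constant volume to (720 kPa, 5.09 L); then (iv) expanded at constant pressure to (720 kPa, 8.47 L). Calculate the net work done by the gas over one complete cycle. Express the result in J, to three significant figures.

Constant-volume legs do no work.
W(ii) = (234)(5.09 − 8.47) = -790.9 J; W(iv) = (720)(8.47 − 5.09) = 2434 J.
W_net = -790.9 + 2434 = 1643 J (the clockwise enclosed area).

W_net ≈ 1640 J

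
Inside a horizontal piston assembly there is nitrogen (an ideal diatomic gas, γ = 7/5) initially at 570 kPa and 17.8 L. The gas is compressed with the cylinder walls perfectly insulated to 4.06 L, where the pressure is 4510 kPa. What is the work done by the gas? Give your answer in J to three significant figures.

W ≈ -20400 J

Adiabatic: W = (P₁V₁ − P₂V₂)/(γ − 1) with γ = 7/5.
P₁V₁ = 10146 J, P₂V₂ = 18311 J.
W = (10146 − 18311) / 0.4 = -20412 J.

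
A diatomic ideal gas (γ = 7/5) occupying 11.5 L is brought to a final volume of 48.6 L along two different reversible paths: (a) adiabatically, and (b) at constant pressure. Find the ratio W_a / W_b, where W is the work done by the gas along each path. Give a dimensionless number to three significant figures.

W_a / W_b ≈ 0.340

Path (a) adiabatic: W = P₁V₁(1 − (V₁/V₂)^(γ−1))/(γ−1) → W_a/(P₁V₁) = 1.095.
Path (b) isobaric: W = P₁(V₂ − V₁) → W_b/(P₁V₁) = 3.226.
W_a / W_b = 1.095 / 3.226 = 0.3395.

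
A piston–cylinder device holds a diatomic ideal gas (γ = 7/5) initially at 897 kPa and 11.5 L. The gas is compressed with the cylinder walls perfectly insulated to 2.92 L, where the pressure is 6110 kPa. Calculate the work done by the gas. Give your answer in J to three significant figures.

Adiabatic: W = (P₁V₁ − P₂V₂)/(γ − 1) with γ = 7/5.
P₁V₁ = 10316 J, P₂V₂ = 17841 J.
W = (10316 − 17841) / 0.4 = -18814 J.

W ≈ -18800 J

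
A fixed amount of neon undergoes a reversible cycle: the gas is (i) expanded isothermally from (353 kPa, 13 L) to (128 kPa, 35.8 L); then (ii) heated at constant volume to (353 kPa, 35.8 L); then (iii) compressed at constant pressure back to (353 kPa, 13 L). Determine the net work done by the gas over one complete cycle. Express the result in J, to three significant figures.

Leg (i): W = PᵢVᵢ ln(V_f/Vᵢ) = (4589) ln(35.8/13) = 4649 J.
Leg (ii): W = 0.
Leg (iii): W = PΔV = (353)(13 − 35.8) = -8048 J.
W_net = 4649 − 8048 = -3400 J.

W_net ≈ -3400 J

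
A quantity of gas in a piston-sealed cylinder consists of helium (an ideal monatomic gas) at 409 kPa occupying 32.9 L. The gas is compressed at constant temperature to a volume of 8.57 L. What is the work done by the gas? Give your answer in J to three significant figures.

Isothermal: W = nRT ln(V₂/V₁) = P₁V₁ ln(V₂/V₁).
P₁V₁ = (409 kPa)(32.9 L) = 13456 J.
W = 13456 × ln(8.57/32.9) = 13456 × -1.345
W_by_gas = -18101 J.

W ≈ -18100 J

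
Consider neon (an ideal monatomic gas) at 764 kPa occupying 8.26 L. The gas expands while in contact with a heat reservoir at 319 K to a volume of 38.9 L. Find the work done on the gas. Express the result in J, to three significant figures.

W ≈ -9780 J

Isothermal: W = nRT ln(V₂/V₁) = P₁V₁ ln(V₂/V₁).
P₁V₁ = (764 kPa)(8.26 L) = 6311 J.
W = 6311 × ln(38.9/8.26) = 6311 × 1.55
W_by_gas = 9779 J; work on gas = −W_by = -9779 J.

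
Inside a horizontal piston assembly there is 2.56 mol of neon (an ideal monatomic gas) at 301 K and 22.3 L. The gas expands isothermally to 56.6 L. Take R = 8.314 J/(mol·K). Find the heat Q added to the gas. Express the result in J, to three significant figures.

Q ≈ 5970 J

Isothermal ⇒ ΔU = 0, so Q = W = nRT ln(V₂/V₁).
Q = (2.56)(8.314)(301) ln(56.6/22.3) = 6406 × 0.9314 = 5967 J.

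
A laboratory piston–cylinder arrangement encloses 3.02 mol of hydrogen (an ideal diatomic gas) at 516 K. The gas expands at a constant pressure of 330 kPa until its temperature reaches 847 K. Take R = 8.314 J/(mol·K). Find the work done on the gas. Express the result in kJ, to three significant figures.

W ≈ -8.31 kJ

Isobaric: W = P ΔV = nR ΔT.
W = (3.02)(8.314)(847 − 516) = 8311 J.
Work on gas = −W_by = -8311 J.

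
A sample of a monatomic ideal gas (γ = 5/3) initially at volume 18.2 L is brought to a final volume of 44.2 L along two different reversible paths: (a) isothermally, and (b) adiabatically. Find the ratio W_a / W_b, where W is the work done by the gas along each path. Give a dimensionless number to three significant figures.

Path (a) isothermal: W = P₁V₁ ln(V₂/V₁) → W_a/(P₁V₁) = 0.8873.
Path (b) adiabatic: W = P₁V₁(1 − (V₁/V₂)^(γ−1))/(γ−1) → W_b/(P₁V₁) = 0.6698.
W_a / W_b = 0.8873 / 0.6698 = 1.325.

W_a / W_b ≈ 1.32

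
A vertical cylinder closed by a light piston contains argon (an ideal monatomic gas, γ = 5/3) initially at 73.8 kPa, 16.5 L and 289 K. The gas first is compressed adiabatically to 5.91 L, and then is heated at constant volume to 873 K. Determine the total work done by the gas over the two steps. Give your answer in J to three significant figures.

Step 1 (adiabatic): W = (P₁V₁ − P₂V₂)/(γ−1) = (1218 − 2414)/0.667 = -1795 J.
Step 2 (isochoric): W = 0 (constant volume).
W_total = -1795 + 0 = -1795 J.

W_total ≈ -1800 J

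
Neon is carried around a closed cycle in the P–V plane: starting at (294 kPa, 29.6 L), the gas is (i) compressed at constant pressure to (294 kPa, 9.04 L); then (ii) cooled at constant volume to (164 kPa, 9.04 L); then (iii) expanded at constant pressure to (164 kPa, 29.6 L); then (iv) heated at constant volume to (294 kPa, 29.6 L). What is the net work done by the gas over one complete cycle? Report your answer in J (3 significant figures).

W_net ≈ -2670 J

Constant-volume legs do no work.
W(i) = (294)(9.04 − 29.6) = -6045 J; W(iii) = (164)(29.6 − 9.04) = 3372 J.
W_net = -6045 + 3372 = -2673 J (the counter-clockwise enclosed area).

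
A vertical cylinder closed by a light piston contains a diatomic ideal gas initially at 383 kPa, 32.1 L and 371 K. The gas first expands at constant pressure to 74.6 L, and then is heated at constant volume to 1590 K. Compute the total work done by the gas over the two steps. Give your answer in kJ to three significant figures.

W_total ≈ 16.3 kJ

Step 1 (isobaric): W = PΔV = (383 kPa)(74.6 − 32.1 L) = 16277 J.
Step 2 (isochoric): W = 0 (constant volume).
W_total = 16277 + 0 = 16277 J.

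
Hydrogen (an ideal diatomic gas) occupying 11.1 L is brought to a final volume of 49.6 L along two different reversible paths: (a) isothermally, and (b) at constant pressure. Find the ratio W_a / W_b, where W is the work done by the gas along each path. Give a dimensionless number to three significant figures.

W_a / W_b ≈ 0.432

Path (a) isothermal: W = P₁V₁ ln(V₂/V₁) → W_a/(P₁V₁) = 1.497.
Path (b) isobaric: W = P₁(V₂ − V₁) → W_b/(P₁V₁) = 3.468.
W_a / W_b = 1.497 / 3.468 = 0.4316.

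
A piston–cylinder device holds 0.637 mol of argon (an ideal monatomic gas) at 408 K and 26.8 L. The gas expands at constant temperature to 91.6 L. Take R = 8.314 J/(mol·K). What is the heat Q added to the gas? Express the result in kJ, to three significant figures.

Isothermal ⇒ ΔU = 0, so Q = W = nRT ln(V₂/V₁).
Q = (0.637)(8.314)(408) ln(91.6/26.8) = 2161 × 1.229 = 2656 J.

Q ≈ 2.66 kJ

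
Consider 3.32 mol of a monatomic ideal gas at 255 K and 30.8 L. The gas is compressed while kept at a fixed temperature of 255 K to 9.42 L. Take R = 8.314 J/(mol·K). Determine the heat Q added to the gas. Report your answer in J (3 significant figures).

Q ≈ -8340 J

Isothermal ⇒ ΔU = 0, so Q = W = nRT ln(V₂/V₁).
Q = (3.32)(8.314)(255) ln(9.42/30.8) = 7039 × -1.185 = -8339 J.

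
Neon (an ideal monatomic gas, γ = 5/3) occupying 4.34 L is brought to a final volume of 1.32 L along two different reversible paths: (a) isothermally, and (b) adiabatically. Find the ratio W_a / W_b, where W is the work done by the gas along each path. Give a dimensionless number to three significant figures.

Path (a) isothermal: W = P₁V₁ ln(V₂/V₁) → W_a/(P₁V₁) = -1.19.
Path (b) adiabatic: W = P₁V₁(1 − (V₁/V₂)^(γ−1))/(γ−1) → W_b/(P₁V₁) = -1.817.
W_a / W_b = -1.19 / -1.817 = 0.6552.

W_a / W_b ≈ 0.655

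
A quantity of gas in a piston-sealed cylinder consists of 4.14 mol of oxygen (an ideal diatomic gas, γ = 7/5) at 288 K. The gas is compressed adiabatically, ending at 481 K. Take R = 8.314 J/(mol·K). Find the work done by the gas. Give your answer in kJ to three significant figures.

W ≈ -16.6 kJ

Adiabatic ⇒ Q = 0, so W_by = −ΔU = nCᵥ(T₁ − T₂).
Cᵥ = 5R/2 = 20.79 J/(mol·K).
W = (4.14)(20.79)(288 − 481) = -16608 J.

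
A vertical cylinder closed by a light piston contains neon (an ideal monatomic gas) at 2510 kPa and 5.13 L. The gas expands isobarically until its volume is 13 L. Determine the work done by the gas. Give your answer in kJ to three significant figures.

Isobaric: W = P ΔV.
W = (2510 kPa)(13 − 5.13 L) = (2510)(7.87) = 19754 J.

W ≈ 19.8 kJ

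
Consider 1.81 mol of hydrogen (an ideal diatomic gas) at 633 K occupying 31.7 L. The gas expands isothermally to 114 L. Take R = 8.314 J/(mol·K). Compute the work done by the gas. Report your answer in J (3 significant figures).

W ≈ 12200 J

Isothermal: W = nRT ln(V₂/V₁).
W = (1.81)(8.314)(633) × ln(114/31.7)
  = 9526 × 1.28
W_by_gas = 12192 J.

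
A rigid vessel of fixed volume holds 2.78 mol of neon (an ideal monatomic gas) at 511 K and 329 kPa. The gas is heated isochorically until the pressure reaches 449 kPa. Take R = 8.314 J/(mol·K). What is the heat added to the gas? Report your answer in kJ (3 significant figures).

Constant volume ⇒ W = 0, so Q = ΔU = nCᵥΔT with Cᵥ = 3R/2 = 12.47 J/(mol·K).
At constant V, T₂/T₁ = P₂/P₁ ⇒ ΔT = T₁(P₂/P₁ − 1) = 511·(449/329 − 1) = 186.4 K.
ΔU = (2.78)(12.47)(186.4) = 6462 J.

Q ≈ 6.46 kJ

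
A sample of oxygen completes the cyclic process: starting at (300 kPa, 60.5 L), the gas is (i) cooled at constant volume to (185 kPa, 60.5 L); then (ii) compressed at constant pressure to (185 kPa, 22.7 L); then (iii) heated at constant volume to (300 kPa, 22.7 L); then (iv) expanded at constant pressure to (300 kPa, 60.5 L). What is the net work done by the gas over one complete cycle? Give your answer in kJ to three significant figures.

Constant-volume legs do no work.
W(ii) = (185)(22.7 − 60.5) = -6993 J; W(iv) = (300)(60.5 − 22.7) = 11340 J.
W_net = -6993 + 11340 = 4347 J (the clockwise enclosed area).

W_net ≈ 4.35 kJ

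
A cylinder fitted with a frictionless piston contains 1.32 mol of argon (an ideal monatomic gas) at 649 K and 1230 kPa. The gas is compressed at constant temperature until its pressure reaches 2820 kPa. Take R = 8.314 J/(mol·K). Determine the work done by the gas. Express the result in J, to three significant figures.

Isothermal process: W = nRT ln(V₂/V₁) = nRT ln(P₁/P₂).
W = (1.32)(8.314)(649) × ln(1230/2820)
  = 7122 × ln(0.4362) = 7122 × -0.8297
W_by_gas = -5910 J.

W ≈ -5910 J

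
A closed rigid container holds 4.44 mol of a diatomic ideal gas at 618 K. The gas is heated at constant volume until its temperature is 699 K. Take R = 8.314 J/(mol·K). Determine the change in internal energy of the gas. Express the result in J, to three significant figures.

ΔU ≈ 7480 J

Constant volume ⇒ W = 0, so Q = ΔU = nCᵥΔT with Cᵥ = 5R/2 = 20.79 J/(mol·K).
ΔU = (4.44)(20.79)(699 − 618) = 7475 J.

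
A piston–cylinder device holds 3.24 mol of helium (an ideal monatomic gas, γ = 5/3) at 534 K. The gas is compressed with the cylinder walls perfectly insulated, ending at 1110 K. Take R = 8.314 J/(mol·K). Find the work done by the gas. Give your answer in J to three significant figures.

Adiabatic ⇒ Q = 0, so W_by = −ΔU = nCᵥ(T₁ − T₂).
Cᵥ = 3R/2 = 12.47 J/(mol·K).
W = (3.24)(12.47)(534 − 1110) = -23274 J.

W ≈ -23300 J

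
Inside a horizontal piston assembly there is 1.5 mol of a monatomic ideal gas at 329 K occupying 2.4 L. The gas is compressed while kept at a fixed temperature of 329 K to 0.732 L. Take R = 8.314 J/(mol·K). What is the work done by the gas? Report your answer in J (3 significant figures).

W ≈ -4870 J

Isothermal: W = nRT ln(V₂/V₁).
W = (1.5)(8.314)(329) × ln(0.732/2.4)
  = 4103 × -1.187
W_by_gas = -4872 J.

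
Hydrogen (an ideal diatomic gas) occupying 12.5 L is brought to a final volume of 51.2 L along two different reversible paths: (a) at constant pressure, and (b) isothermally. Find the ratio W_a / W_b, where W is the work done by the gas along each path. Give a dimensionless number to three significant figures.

Path (a) isobaric: W = P₁(V₂ − V₁) → W_a/(P₁V₁) = 3.096.
Path (b) isothermal: W = P₁V₁ ln(V₂/V₁) → W_b/(P₁V₁) = 1.41.
W_a / W_b = 3.096 / 1.41 = 2.196.

W_a / W_b ≈ 2.20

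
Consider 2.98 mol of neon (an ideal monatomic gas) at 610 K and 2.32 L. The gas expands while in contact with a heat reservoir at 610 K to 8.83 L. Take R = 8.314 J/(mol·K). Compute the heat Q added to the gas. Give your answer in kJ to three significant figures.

Q ≈ 20.2 kJ

Isothermal ⇒ ΔU = 0, so Q = W = nRT ln(V₂/V₁).
Q = (2.98)(8.314)(610) ln(8.83/2.32) = 15113 × 1.337 = 20200 J.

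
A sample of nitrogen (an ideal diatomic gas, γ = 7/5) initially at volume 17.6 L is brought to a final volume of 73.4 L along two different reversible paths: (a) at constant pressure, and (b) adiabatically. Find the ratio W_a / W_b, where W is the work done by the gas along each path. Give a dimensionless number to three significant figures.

Path (a) isobaric: W = P₁(V₂ − V₁) → W_a/(P₁V₁) = 3.17.
Path (b) adiabatic: W = P₁V₁(1 − (V₁/V₂)^(γ−1))/(γ−1) → W_b/(P₁V₁) = 1.088.
W_a / W_b = 3.17 / 1.088 = 2.914.

W_a / W_b ≈ 2.91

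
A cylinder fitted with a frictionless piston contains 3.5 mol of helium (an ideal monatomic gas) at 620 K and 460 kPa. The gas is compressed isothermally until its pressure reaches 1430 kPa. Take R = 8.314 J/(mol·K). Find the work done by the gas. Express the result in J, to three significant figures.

W ≈ -20500 J

Isothermal process: W = nRT ln(V₂/V₁) = nRT ln(P₁/P₂).
W = (3.5)(8.314)(620) × ln(460/1430)
  = 18041 × ln(0.3217) = 18041 × -1.134
W_by_gas = -20463 J.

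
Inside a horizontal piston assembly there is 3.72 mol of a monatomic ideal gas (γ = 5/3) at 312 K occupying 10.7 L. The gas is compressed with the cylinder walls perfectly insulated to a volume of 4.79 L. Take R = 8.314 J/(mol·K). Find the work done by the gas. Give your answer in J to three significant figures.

W ≈ -10300 J

Adiabatic: TV^(γ−1) = const with γ = 5/3.
T₂ = T₁ (V₁/V₂)^(γ−1) = 312 × (10.7/4.79)^0.667 = 312 × 1.709 = 533.2 K.
W_by = nCᵥ(T₁ − T₂) = (3.72)(12.47)(312 − 533.2) = -10260 J.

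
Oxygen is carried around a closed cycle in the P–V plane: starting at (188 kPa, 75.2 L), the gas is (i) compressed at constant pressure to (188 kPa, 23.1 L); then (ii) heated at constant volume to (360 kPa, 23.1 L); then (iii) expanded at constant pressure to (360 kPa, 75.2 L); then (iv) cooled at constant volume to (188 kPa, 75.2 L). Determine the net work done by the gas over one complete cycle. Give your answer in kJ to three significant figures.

W_net ≈ 8.96 kJ

Constant-volume legs do no work.
W(i) = (188)(23.1 − 75.2) = -9795 J; W(iii) = (360)(75.2 − 23.1) = 18756 J.
W_net = -9795 + 18756 = 8961 J (the clockwise enclosed area).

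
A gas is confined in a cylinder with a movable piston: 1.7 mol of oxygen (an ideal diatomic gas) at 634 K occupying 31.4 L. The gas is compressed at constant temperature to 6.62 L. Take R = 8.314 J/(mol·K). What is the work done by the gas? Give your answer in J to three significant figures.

Isothermal: W = nRT ln(V₂/V₁).
W = (1.7)(8.314)(634) × ln(6.62/31.4)
  = 8961 × -1.557
W_by_gas = -13949 J.

W ≈ -13900 J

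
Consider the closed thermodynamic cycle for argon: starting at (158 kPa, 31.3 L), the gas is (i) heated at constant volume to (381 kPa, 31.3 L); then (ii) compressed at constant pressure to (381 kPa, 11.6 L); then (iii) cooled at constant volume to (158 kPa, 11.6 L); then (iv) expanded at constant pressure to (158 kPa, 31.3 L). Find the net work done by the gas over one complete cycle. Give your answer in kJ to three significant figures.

W_net ≈ -4.39 kJ

Constant-volume legs do no work.
W(ii) = (381)(11.6 − 31.3) = -7506 J; W(iv) = (158)(31.3 − 11.6) = 3113 J.
W_net = -7506 + 3113 = -4393 J (the counter-clockwise enclosed area).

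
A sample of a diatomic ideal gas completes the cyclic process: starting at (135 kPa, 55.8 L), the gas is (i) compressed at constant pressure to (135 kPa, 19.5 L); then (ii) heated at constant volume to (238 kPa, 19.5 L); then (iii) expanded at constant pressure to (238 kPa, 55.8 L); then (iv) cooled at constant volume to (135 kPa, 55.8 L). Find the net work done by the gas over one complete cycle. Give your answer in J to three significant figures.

Constant-volume legs do no work.
W(i) = (135)(19.5 − 55.8) = -4900 J; W(iii) = (238)(55.8 − 19.5) = 8639 J.
W_net = -4900 + 8639 = 3739 J (the clockwise enclosed area).

W_net ≈ 3740 J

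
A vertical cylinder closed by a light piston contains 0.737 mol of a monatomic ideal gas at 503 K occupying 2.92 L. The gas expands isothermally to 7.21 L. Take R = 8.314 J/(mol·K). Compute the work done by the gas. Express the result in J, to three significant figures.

W ≈ 2790 J

Isothermal: W = nRT ln(V₂/V₁).
W = (0.737)(8.314)(503) × ln(7.21/2.92)
  = 3082 × 0.9039
W_by_gas = 2786 J.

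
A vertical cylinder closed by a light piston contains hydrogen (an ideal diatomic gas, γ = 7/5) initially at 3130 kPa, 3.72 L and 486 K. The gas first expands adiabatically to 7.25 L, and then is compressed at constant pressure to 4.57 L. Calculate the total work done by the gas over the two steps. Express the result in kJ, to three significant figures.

Step 1 (adiabatic): W = (P₁V₁ − P₂V₂)/(γ−1) = (11644 − 8916)/0.4 = 6819 J.
After step 1: P = 1230 kPa, V = 7.25 L, T = 372.2 K.
Step 2 (isobaric): W = PΔV = (1230 kPa)(4.57 − 7.25 L) = -3296 J.
W_total = 6819 − 3296 = 3523 J.

W_total ≈ 3.52 kJ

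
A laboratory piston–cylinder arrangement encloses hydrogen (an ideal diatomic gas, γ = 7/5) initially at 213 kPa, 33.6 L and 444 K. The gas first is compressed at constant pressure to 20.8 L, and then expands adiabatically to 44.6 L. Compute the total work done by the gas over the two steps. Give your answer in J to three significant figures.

W_total ≈ 186 J

Step 1 (isobaric): W = PΔV = (213 kPa)(20.8 − 33.6 L) = -2726 J.
After step 1: P = 213 kPa, V = 20.8 L, T = 274.9 K.
Step 2 (adiabatic): W = (P₁V₁ − P₂V₂)/(γ−1) = (4430 − 3265)/0.4 = 2913 J.
W_total = -2726 + 2913 = 186.1 J.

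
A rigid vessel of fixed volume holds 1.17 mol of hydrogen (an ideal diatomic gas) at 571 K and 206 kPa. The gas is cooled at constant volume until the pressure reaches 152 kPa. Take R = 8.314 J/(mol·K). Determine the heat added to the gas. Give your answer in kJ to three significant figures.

Q ≈ -3.64 kJ

Constant volume ⇒ W = 0, so Q = ΔU = nCᵥΔT with Cᵥ = 5R/2 = 20.79 J/(mol·K).
At constant V, T₂/T₁ = P₂/P₁ ⇒ ΔT = T₁(P₂/P₁ − 1) = 571·(152/206 − 1) = -149.7 K.
ΔU = (1.17)(20.79)(-149.7) = -3640 J.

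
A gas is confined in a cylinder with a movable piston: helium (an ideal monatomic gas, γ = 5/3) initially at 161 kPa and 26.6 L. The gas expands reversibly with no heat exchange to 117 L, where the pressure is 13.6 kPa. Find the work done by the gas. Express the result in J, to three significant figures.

Adiabatic: W = (P₁V₁ − P₂V₂)/(γ − 1) with γ = 5/3.
P₁V₁ = 4283 J, P₂V₂ = 1591 J.
W = (4283 − 1591) / 0.6667 = 4037 J.

W ≈ 4040 J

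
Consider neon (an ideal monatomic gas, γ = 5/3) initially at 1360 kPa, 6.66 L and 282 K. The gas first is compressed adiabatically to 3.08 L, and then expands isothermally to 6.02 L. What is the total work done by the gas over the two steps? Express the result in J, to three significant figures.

Step 1 (adiabatic): W = (P₁V₁ − P₂V₂)/(γ−1) = (9058 − 15146)/0.667 = -9132 J.
After step 1: P = 4918 kPa, V = 3.08 L, T = 471.6 K.
Step 2 (isothermal): W = P₁V₁ ln(V₂/V₁) = (15146) ln(6.02/3.08) = 10150 J.
W_total = -9132 + 10150 = 1018 J.

W_total ≈ 1020 J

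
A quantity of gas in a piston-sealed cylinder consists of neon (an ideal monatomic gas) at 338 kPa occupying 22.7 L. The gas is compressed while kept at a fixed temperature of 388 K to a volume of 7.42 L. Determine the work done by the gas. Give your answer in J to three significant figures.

W ≈ -8580 J

Isothermal: W = nRT ln(V₂/V₁) = P₁V₁ ln(V₂/V₁).
P₁V₁ = (338 kPa)(22.7 L) = 7673 J.
W = 7673 × ln(7.42/22.7) = 7673 × -1.118
W_by_gas = -8579 J.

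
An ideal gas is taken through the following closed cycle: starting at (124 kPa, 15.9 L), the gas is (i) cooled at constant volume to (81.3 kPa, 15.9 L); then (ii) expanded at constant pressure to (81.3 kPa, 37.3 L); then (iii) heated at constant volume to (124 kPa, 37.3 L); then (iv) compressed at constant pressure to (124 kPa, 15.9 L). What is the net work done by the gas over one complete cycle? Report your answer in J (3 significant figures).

W_net ≈ -914 J

Constant-volume legs do no work.
W(ii) = (81.3)(37.3 − 15.9) = 1740 J; W(iv) = (124)(15.9 − 37.3) = -2654 J.
W_net = 1740 − 2654 = -913.8 J (the counter-clockwise enclosed area).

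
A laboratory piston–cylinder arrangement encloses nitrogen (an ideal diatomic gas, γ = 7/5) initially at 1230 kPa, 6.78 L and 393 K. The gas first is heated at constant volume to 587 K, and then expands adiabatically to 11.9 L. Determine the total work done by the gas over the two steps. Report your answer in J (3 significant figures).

W_total ≈ 6270 J

Step 1 (isochoric): W = 0 (constant volume).
After step 1: P = 1837 kPa (V unchanged).
Step 2 (adiabatic): W = (P₁V₁ − P₂V₂)/(γ−1) = (12456 − 9946)/0.4 = 6275 J.
W_total = 0 + 6275 = 6275 J.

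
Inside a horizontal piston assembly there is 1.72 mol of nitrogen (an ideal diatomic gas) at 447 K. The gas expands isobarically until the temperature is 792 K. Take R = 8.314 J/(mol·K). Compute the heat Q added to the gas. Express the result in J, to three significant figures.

Q ≈ 17300 J

Isobaric: W = nRΔT = (1.72)(8.314)(345) = 4934 J.
ΔU = nCᵥΔT with Cᵥ = 5R/2: ΔU = (1.72)(20.79)(345) = 12334 J.
Q = ΔU + W = 12334 + 4934 = 17267 J.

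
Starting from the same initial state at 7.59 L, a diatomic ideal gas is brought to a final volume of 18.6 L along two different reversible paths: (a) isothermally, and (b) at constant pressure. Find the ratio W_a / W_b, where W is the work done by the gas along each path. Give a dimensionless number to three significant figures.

Path (a) isothermal: W = P₁V₁ ln(V₂/V₁) → W_a/(P₁V₁) = 0.8963.
Path (b) isobaric: W = P₁(V₂ − V₁) → W_b/(P₁V₁) = 1.451.
W_a / W_b = 0.8963 / 1.451 = 0.6179.

W_a / W_b ≈ 0.618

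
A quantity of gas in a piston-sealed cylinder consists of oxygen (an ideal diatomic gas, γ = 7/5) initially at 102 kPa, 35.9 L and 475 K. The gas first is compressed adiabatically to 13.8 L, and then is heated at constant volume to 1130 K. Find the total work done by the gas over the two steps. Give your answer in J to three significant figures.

W_total ≈ -4260 J

Step 1 (adiabatic): W = (P₁V₁ − P₂V₂)/(γ−1) = (3662 − 5368)/0.4 = -4265 J.
Step 2 (isochoric): W = 0 (constant volume).
W_total = -4265 + 0 = -4265 J.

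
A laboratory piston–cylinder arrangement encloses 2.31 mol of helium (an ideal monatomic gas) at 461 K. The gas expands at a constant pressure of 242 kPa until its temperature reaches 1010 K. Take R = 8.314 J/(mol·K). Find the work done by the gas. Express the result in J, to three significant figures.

Isobaric: W = P ΔV = nR ΔT.
W = (2.31)(8.314)(1010 − 461) = 10544 J.

W ≈ 10500 J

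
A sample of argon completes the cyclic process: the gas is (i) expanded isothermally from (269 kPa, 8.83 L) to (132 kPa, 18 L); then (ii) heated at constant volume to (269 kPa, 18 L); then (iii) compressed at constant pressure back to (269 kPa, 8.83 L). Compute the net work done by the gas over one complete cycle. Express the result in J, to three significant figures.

W_net ≈ -775 J

Leg (i): W = PᵢVᵢ ln(V_f/Vᵢ) = (2375) ln(18/8.83) = 1692 J.
Leg (ii): W = 0.
Leg (iii): W = PΔV = (269)(8.83 − 18) = -2467 J.
W_net = 1692 − 2467 = -775 J.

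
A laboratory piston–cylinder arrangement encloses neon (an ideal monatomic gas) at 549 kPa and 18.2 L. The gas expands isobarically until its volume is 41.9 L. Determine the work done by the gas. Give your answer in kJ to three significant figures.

Isobaric: W = P ΔV.
W = (549 kPa)(41.9 − 18.2 L) = (549)(23.7) = 13011 J.

W ≈ 13.0 kJ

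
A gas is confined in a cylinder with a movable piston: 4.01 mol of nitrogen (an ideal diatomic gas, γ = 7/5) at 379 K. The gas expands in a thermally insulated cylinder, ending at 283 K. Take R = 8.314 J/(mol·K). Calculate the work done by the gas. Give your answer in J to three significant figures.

W ≈ 8000 J

Adiabatic ⇒ Q = 0, so W_by = −ΔU = nCᵥ(T₁ − T₂).
Cᵥ = 5R/2 = 20.79 J/(mol·K).
W = (4.01)(20.79)(379 − 283) = 8001 J.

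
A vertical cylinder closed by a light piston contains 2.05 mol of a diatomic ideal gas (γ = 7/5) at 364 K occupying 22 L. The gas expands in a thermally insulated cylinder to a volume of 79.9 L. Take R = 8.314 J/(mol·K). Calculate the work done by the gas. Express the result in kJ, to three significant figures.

Adiabatic: TV^(γ−1) = const with γ = 7/5.
T₂ = T₁ (V₁/V₂)^(γ−1) = 364 × (22/79.9)^0.4 = 364 × 0.597 = 217.3 K.
W_by = nCᵥ(T₁ − T₂) = (2.05)(20.79)(364 − 217.3) = 6251 J.

W ≈ 6.25 kJ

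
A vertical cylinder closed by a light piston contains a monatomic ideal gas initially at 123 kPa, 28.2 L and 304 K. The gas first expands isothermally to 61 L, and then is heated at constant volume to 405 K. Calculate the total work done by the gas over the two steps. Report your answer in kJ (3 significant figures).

Step 1 (isothermal): W = P₁V₁ ln(V₂/V₁) = (3469) ln(61/28.2) = 2676 J.
Step 2 (isochoric): W = 0 (constant volume).
W_total = 2676 + 0 = 2676 J.

W_total ≈ 2.68 kJ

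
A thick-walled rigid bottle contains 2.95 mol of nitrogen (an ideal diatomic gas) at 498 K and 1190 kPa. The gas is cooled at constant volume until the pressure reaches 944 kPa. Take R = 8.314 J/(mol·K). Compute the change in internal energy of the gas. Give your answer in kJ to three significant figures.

Constant volume ⇒ W = 0, so Q = ΔU = nCᵥΔT with Cᵥ = 5R/2 = 20.79 J/(mol·K).
At constant V, T₂/T₁ = P₂/P₁ ⇒ ΔT = T₁(P₂/P₁ − 1) = 498·(944/1190 − 1) = -102.9 K.
ΔU = (2.95)(20.79)(-102.9) = -6312 J.

ΔU ≈ -6.31 kJ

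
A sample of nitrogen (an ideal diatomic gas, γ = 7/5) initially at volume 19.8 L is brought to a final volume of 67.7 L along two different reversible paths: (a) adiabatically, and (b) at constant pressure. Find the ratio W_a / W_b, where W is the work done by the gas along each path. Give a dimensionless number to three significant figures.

Path (a) adiabatic: W = P₁V₁(1 − (V₁/V₂)^(γ−1))/(γ−1) → W_a/(P₁V₁) = 0.9711.
Path (b) isobaric: W = P₁(V₂ − V₁) → W_b/(P₁V₁) = 2.419.
W_a / W_b = 0.9711 / 2.419 = 0.4014.

W_a / W_b ≈ 0.401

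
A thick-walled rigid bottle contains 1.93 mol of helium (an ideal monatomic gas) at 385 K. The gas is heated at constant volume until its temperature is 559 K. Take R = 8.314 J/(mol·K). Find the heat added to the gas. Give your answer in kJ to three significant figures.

Q ≈ 4.19 kJ

Constant volume ⇒ W = 0, so Q = ΔU = nCᵥΔT with Cᵥ = 3R/2 = 12.47 J/(mol·K).
ΔU = (1.93)(12.47)(559 − 385) = 4188 J.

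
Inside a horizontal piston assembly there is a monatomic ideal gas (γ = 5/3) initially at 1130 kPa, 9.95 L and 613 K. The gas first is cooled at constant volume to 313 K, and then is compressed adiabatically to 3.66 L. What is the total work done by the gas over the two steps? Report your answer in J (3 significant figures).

W_total ≈ -8160 J

Step 1 (isochoric): W = 0 (constant volume).
After step 1: P = 577 kPa (V unchanged).
Step 2 (adiabatic): W = (P₁V₁ − P₂V₂)/(γ−1) = (5741 − 11183)/0.667 = -8163 J.
W_total = 0 − 8163 = -8163 J.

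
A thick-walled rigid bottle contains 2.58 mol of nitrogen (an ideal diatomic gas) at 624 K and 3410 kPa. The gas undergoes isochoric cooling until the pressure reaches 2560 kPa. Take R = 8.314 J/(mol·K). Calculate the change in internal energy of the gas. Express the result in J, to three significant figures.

ΔU ≈ -8340 J

Constant volume ⇒ W = 0, so Q = ΔU = nCᵥΔT with Cᵥ = 5R/2 = 20.79 J/(mol·K).
At constant V, T₂/T₁ = P₂/P₁ ⇒ ΔT = T₁(P₂/P₁ − 1) = 624·(2560/3410 − 1) = -155.5 K.
ΔU = (2.58)(20.79)(-155.5) = -8341 J.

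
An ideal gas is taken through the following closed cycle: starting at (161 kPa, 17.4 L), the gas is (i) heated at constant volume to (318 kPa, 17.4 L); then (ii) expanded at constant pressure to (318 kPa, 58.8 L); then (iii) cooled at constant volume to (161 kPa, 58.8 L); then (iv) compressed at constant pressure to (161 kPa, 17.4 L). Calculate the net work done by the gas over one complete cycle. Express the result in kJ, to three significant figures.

W_net ≈ 6.50 kJ

Constant-volume legs do no work.
W(ii) = (318)(58.8 − 17.4) = 13165 J; W(iv) = (161)(17.4 − 58.8) = -6665 J.
W_net = 13165 − 6665 = 6500 J (the clockwise enclosed area).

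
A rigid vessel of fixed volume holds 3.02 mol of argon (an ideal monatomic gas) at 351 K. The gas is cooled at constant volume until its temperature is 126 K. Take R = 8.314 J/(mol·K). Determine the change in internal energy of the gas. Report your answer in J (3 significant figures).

Constant volume ⇒ W = 0, so Q = ΔU = nCᵥΔT with Cᵥ = 3R/2 = 12.47 J/(mol·K).
ΔU = (3.02)(12.47)(126 − 351) = -8474 J.

ΔU ≈ -8470 J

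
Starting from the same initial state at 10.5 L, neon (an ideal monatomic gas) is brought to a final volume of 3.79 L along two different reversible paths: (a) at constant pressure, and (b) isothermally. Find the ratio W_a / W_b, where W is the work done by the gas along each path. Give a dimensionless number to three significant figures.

W_a / W_b ≈ 0.627

Path (a) isobaric: W = P₁(V₂ − V₁) → W_a/(P₁V₁) = -0.639.
Path (b) isothermal: W = P₁V₁ ln(V₂/V₁) → W_b/(P₁V₁) = -1.019.
W_a / W_b = -0.639 / -1.019 = 0.6271.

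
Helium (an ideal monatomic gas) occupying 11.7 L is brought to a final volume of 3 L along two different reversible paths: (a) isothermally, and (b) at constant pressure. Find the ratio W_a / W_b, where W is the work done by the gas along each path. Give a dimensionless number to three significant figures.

W_a / W_b ≈ 1.83

Path (a) isothermal: W = P₁V₁ ln(V₂/V₁) → W_a/(P₁V₁) = -1.361.
Path (b) isobaric: W = P₁(V₂ − V₁) → W_b/(P₁V₁) = -0.7436.
W_a / W_b = -1.361 / -0.7436 = 1.83.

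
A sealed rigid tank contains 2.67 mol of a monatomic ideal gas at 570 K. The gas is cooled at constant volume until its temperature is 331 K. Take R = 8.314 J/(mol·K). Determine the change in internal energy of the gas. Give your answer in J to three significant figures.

ΔU ≈ -7960 J

Constant volume ⇒ W = 0, so Q = ΔU = nCᵥΔT with Cᵥ = 3R/2 = 12.47 J/(mol·K).
ΔU = (2.67)(12.47)(331 − 570) = -7958 J.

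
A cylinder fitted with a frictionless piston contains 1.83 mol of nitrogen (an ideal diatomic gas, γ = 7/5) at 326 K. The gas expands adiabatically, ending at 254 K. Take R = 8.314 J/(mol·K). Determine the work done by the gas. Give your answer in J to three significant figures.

W ≈ 2740 J

Adiabatic ⇒ Q = 0, so W_by = −ΔU = nCᵥ(T₁ − T₂).
Cᵥ = 5R/2 = 20.79 J/(mol·K).
W = (1.83)(20.79)(326 − 254) = 2739 J.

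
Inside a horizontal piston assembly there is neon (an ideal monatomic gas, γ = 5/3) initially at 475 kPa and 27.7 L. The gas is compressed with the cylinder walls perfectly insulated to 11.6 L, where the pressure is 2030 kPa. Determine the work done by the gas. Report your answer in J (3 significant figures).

W ≈ -15600 J

Adiabatic: W = (P₁V₁ − P₂V₂)/(γ − 1) with γ = 5/3.
P₁V₁ = 13158 J, P₂V₂ = 23548 J.
W = (13158 − 23548) / 0.6667 = -15586 J.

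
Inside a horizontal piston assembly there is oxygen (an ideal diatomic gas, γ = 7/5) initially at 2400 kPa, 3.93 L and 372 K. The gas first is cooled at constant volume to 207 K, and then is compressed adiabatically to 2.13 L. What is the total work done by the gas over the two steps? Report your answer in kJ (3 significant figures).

W_total ≈ -3.64 kJ

Step 1 (isochoric): W = 0 (constant volume).
After step 1: P = 1335 kPa (V unchanged).
Step 2 (adiabatic): W = (P₁V₁ − P₂V₂)/(γ−1) = (5248 − 6706)/0.4 = -3643 J.
W_total = 0 − 3643 = -3643 J.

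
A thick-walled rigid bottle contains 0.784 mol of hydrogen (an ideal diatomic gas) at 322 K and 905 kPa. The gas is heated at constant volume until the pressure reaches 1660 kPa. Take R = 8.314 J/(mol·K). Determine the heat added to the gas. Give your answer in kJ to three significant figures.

Q ≈ 4.38 kJ

Constant volume ⇒ W = 0, so Q = ΔU = nCᵥΔT with Cᵥ = 5R/2 = 20.79 J/(mol·K).
At constant V, T₂/T₁ = P₂/P₁ ⇒ ΔT = T₁(P₂/P₁ − 1) = 322·(1660/905 − 1) = 268.6 K.
ΔU = (0.784)(20.79)(268.6) = 4377 J.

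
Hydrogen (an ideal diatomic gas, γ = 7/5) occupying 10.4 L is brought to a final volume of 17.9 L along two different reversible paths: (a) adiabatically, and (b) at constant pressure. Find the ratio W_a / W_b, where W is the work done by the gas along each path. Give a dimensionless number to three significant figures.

W_a / W_b ≈ 0.677

Path (a) adiabatic: W = P₁V₁(1 − (V₁/V₂)^(γ−1))/(γ−1) → W_a/(P₁V₁) = 0.4881.
Path (b) isobaric: W = P₁(V₂ − V₁) → W_b/(P₁V₁) = 0.7212.
W_a / W_b = 0.4881 / 0.7212 = 0.6768.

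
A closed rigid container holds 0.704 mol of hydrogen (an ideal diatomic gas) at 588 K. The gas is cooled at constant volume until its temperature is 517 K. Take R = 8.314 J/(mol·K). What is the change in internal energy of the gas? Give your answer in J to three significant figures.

ΔU ≈ -1040 J

Constant volume ⇒ W = 0, so Q = ΔU = nCᵥΔT with Cᵥ = 5R/2 = 20.79 J/(mol·K).
ΔU = (0.704)(20.79)(517 − 588) = -1039 J.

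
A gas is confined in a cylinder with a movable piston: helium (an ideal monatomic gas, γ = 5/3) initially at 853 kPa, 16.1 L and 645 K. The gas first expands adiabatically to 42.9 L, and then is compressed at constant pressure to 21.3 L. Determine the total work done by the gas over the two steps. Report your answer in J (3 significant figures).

W_total ≈ 6280 J

Step 1 (adiabatic): W = (P₁V₁ − P₂V₂)/(γ−1) = (13733 − 7145)/0.667 = 9882 J.
After step 1: P = 166.6 kPa, V = 42.9 L, T = 335.6 K.
Step 2 (isobaric): W = PΔV = (166.6 kPa)(21.3 − 42.9 L) = -3598 J.
W_total = 9882 − 3598 = 6284 J.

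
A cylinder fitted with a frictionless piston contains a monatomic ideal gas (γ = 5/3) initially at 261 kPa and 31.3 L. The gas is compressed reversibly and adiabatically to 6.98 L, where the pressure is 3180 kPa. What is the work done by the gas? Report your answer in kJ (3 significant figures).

W ≈ -21.0 kJ

Adiabatic: W = (P₁V₁ − P₂V₂)/(γ − 1) with γ = 5/3.
P₁V₁ = 8169 J, P₂V₂ = 22196 J.
W = (8169 − 22196) / 0.6667 = -21041 J.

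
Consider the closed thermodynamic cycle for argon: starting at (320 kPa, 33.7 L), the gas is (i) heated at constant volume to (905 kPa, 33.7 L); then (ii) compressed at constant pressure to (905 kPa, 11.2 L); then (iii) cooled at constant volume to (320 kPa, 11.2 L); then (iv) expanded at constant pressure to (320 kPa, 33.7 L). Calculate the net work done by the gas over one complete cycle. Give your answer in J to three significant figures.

Constant-volume legs do no work.
W(ii) = (905)(11.2 − 33.7) = -20363 J; W(iv) = (320)(33.7 − 11.2) = 7200 J.
W_net = -20363 + 7200 = -13163 J (the counter-clockwise enclosed area).

W_net ≈ -13200 J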